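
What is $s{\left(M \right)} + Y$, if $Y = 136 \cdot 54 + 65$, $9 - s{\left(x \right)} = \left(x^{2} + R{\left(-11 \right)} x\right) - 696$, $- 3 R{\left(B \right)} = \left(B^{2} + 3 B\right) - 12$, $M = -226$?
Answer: $- \frac{146062}{3} \approx -48687.0$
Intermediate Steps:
$R{\left(B \right)} = 4 - B - \frac{B^{2}}{3}$ ($R{\left(B \right)} = - \frac{\left(B^{2} + 3 B\right) - 12}{3} = - \frac{-12 + B^{2} + 3 B}{3} = 4 - B - \frac{B^{2}}{3}$)
$s{\left(x \right)} = 705 - x^{2} + \frac{76 x}{3}$ ($s{\left(x \right)} = 9 - \left(\left(x^{2} + \left(4 - -11 - \frac{\left(-11\right)^{2}}{3}\right) x\right) - 696\right) = 9 - \left(\left(x^{2} + \left(4 + 11 - \frac{121}{3}\right) x\right) - 696\right) = 9 - \left(\left(x^{2} - \frac{76 x}{3}\right) - 696\right) = 9 - \left(-696 + x^{2} - \frac{76 x}{3}\right) = 9 + \left(696 - x^{2} + \frac{76 x}{3}\right) = 705 - x^{2} + \frac{76 x}{3}$)
$Y = 7409$ ($Y = 7344 + 65 = 7409$)
$s{\left(M \right)} + Y = \left(705 - \left(-226\right)^{2} + \frac{76}{3} \left(-226\right)\right) + 7409 = \left(705 - 51076 - \frac{17176}{3}\right) + 7409 = - \frac{168289}{3} + 7409 = - \frac{146062}{3}$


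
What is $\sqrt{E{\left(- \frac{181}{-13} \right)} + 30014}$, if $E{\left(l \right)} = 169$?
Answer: $\sqrt{30183} \approx 173.73$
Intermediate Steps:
$\sqrt{E{\left(- \frac{181}{-13} \right)} + 30014} = \sqrt{169 + 30014} = \sqrt{30183}$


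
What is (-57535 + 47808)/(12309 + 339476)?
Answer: -9727/351785 ≈ -0.027650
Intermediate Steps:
(-57535 + 47808)/(12309 + 339476) = -9727/351785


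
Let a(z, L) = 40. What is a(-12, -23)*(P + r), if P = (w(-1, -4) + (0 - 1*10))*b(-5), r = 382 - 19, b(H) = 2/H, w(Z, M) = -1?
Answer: 14696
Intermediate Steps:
r = 363
P = 22/5 (P = (-1 + (0 - 1*10))*(2/(-5)) = (-1 + (0 - 10))*(2*(-⅕)) = (-1 - 10)*(-⅖) = -11*(-⅖) = 22/5 ≈ 4.4000)
a(-12, -23)*(P + r) = 40*(22/5 + 363) = 40*(1837/5) = 14696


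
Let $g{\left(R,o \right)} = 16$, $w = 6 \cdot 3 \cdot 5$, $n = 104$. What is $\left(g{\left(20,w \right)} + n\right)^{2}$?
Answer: $14400$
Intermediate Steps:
$w = 90$ ($w = 18 \cdot 5 = 90$)
$\left(g{\left(20,w \right)} + n\right)^{2} = \left(16 + 104\right)^{2} = 120^{2} = 14400$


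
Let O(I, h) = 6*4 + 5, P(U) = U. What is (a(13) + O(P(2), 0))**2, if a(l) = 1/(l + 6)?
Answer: 304704/361 ≈ 844.06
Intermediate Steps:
O(I, h) = 29 (O(I, h) = 24 + 5 = 29)
a(l) = 1/(6 + l)
(a(13) + O(P(2), 0))**2 = (1/(6 + 13) + 29)**2 = (1/19 + 29)**2 = (552/19)**2 = 304704/361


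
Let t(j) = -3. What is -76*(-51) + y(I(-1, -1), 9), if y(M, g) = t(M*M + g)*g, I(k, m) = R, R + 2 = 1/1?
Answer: 3849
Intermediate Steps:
R = -1 (R = -2 + 1/1 = -2 + 1 = -1)
I(k, m) = -1
y(M, g) = -3*g
-76*(-51) + y(I(-1, -1), 9) = -76*(-51) - 3*9 = 3876 - 27 = 3849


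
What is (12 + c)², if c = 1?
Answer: 169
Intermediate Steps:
(12 + c)² = (12 + 1)² = 13² = 169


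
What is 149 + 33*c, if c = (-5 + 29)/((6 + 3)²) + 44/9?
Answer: 2881/9 ≈ 320.11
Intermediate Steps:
c = 140/27 (c = 24/(9²) + 44*(⅑) = 24/81 + 44/9 = 24*(1/81) + 44/9 = 8/27 + 44/9 = 140/27 ≈ 5.1852)
149 + 33*c = 149 + 33*(140/27) = 149 + 1540/9 = 2881/9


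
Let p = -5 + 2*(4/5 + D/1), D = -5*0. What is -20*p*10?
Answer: 680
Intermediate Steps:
D = 0
p = -17/5 (p = -5 + 2*(4/5 + 0/1) = -5 + 2*(4*(1/5) + 0*1) = -5 + 2*(4/5 + 0) = -5 + 2*(4/5) = -5 + 8/5 = -17/5 ≈ -3.4000)
-20*p*10 = -20*(-17/5)*10 = 68*10 = 680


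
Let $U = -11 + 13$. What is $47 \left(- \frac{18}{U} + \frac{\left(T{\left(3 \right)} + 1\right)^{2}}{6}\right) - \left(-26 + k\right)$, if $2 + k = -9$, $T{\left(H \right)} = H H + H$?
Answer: $\frac{5627}{6} \approx 937.83$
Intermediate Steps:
$T{\left(H \right)} = H + H^{2}$ ($T{\left(H \right)} = H^{2} + H = H + H^{2}$)
$k = -11$ ($k = -2 - 9 = -11$)
$U = 2$
$47 \left(- \frac{18}{U} + \frac{\left(T{\left(3 \right)} + 1\right)^{2}}{6}\right) - \left(-26 + k\right) = 47 \left(- \frac{18}{2} + \frac{\left(3 \left(1 + 3\right) + 1\right)^{2}}{6}\right) + \left(26 - -11\right) = 47 \left(\left(-18\right) \frac{1}{2} + \left(3 \cdot 4 + 1\right)^{2} \cdot \frac{1}{6}\right) + \left(26 + 11\right) = 47 \left(-9 + \left(12 + 1\right)^{2} \cdot \frac{1}{6}\right) + 37 = 47 \left(-9 + 13^{2} \cdot \frac{1}{6}\right) + 37 = 47 \left(-9 + 169 \cdot \frac{1}{6}\right) + 37 = 47 \left(-9 + \frac{169}{6}\right) + 37 = 47 \cdot \frac{115}{6} + 37 = \frac{5405}{6} + 37 = \frac{5627}{6}$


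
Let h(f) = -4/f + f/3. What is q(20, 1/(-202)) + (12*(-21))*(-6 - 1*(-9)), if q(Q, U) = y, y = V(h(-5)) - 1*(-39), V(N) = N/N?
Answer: -716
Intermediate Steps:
h(f) = -4/f + f/3 (h(f) = -4/f + f*(1/3) = -4/f + f/3)
V(N) = 1
y = 40 (y = 1 - 1*(-39) = 1 + 39 = 40)
q(Q, U) = 40
q(20, 1/(-202)) + (12*(-21))*(-6 - 1*(-9)) = 40 + (12*(-21))*(-6 - 1*(-9)) = 40 - 252*(-6 + 9) = 40 - 252*3 = 40 - 756 = -716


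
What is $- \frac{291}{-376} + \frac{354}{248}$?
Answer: $\frac{25659}{11656} \approx 2.2014$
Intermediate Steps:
$- \frac{291}{-376} + \frac{354}{248} = \left(-291\right) \left(- \frac{1}{376}\right) + 354 \cdot \frac{1}{248} = \frac{291}{376} + \frac{177}{124} = \frac{25659}{11656}$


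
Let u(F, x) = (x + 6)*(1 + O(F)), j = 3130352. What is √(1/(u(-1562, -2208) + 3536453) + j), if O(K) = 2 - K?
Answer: √25538176451864131/90323 ≈ 1769.3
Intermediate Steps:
u(F, x) = (3 - F)*(6 + x) (u(F, x) = (x + 6)*(1 + (2 - F)) = (6 + x)*(3 - F) = (3 - F)*(6 + x))
√(1/(u(-1562, -2208) + 3536453) + j) = √(1/((18 - 2208 - 6*(-1562) - 1*(-2208)*(-2 - 1562)) + 3536453) + 3130352) = √(1/((18 - 2208 + 9372 - 1*(-2208)*(-1564)) + 3536453) + 3130352) = √(1/((18 - 2208 + 9372 - 3453312) + 3536453) + 3130352) = √(1/(-3446130 + 3536453) + 3130352) = √(1/90323 + 3130352) = √(282742783697/90323) = √25538176451864131/90323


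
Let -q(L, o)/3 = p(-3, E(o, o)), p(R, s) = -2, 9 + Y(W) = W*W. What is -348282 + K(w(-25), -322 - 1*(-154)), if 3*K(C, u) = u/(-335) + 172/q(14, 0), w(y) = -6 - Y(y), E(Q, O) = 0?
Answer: -1050040916/3015 ≈ -3.4827e+5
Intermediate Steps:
Y(W) = -9 + W² (Y(W) = -9 + W*W = -9 + W²)
w(y) = 3 - y² (w(y) = -6 - (-9 + y²) = -6 + (9 - y²) = 3 - y²)
q(L, o) = 6 (q(L, o) = -3*(-2) = 6)
K(C, u) = 86/9 - u/1005 (K(C, u) = (u/(-335) + 172/6)/3 = (u*(-1/335) + 172*(⅙))/3 = (-u/335 + 86/3)/3 = (86/3 - u/335)/3 = 86/9 - u/1005)
-348282 + K(w(-25), -322 - 1*(-154)) = -348282 + (86/9 - (-322 - 1*(-154))/1005) = -348282 + (86/9 - (-322 + 154)/1005) = -348282 + (86/9 - 1/1005*(-168)) = -348282 + (86/9 + 56/335) = -348282 + 29314/3015 = -1050040916/3015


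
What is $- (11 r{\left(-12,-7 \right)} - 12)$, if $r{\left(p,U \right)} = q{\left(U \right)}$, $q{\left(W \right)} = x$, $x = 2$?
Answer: $-10$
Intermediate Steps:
$q{\left(W \right)} = 2$
$r{\left(p,U \right)} = 2$
$- (11 r{\left(-12,-7 \right)} - 12) = - (11 \cdot 2 - 12) = - (22 - 12) = \left(-1\right) 10 = -10$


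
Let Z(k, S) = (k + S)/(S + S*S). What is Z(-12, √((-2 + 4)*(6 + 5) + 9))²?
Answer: 1772/6975 - 559*√31/13950 ≈ 0.030940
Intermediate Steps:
Z(k, S) = (S + k)/(S + S²)
Z(-12, √((-2 + 4)*(6 + 5) + 9))² = ((√((-2 + 4)*(6 + 5) + 9) - 12)/((√((-2 + 4)*(6 + 5) + 9))*(1 + √((-2 + 4)*(6 + 5) + 9))))² = ((√(2*11 + 9) - 12)/((√(2*11 + 9))*(1 + √(2*11 + 9))))² = ((√(22 + 9) - 12)/((√(22 + 9))*(1 + √(22 + 9))))² = ((√31 - 12)/((√31)*(1 + √31)))² = ((√31/31)*(-12 + √31)/(1 + √31))² = (√31*(-12 + √31)/(31*(1 + √31)))² = (-12 + √31)²/(31*(1 + √31)²)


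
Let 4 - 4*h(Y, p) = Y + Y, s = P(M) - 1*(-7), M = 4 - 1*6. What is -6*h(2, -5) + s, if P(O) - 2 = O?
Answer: 7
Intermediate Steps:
M = -2 (M = 4 - 6 = -2)
P(O) = 2 + O
s = 7 (s = (2 - 2) - 1*(-7) = 0 + 7 = 7)
h(Y, p) = 1 - Y/2 (h(Y, p) = 1 - (Y + Y)/4 = 1 - Y/2)
-6*h(2, -5) + s = -6*(1 - ½*2) + 7 = -6*(1 - 1) + 7 = -6*0 + 7 = 0 + 7 = 7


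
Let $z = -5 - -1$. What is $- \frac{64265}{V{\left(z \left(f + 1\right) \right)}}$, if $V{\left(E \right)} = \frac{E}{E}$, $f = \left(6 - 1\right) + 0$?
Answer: $-64265$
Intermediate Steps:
$z = -4$ ($z = -5 + 1 = -4$)
$f = 5$ ($f = 5 + 0 = 5$)
$V{\left(E \right)} = 1$
$- \frac{64265}{V{\left(z \left(f + 1\right) \right)}} = - \frac{64265}{1} = \left(-64265\right) 1 = -64265$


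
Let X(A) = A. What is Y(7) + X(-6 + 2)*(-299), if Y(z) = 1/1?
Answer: 1197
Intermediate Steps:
Y(z) = 1 (Y(z) = 1*1 = 1)
Y(7) + X(-6 + 2)*(-299) = 1 + (-6 + 2)*(-299) = 1 - 4*(-299) = 1 + 1196 = 1197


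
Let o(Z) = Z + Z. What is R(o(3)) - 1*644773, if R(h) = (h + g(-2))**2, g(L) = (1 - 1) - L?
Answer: -644709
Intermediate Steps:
g(L) = -L (g(L) = 0 - L = -L)
o(Z) = 2*Z
R(h) = (2 + h)**2 (R(h) = (h - 1*(-2))**2 = (h + 2)**2 = (2 + h)**2)
R(o(3)) - 1*644773 = (2 + 2*3)**2 - 1*644773 = (2 + 6)**2 - 644773 = 8**2 - 644773 = 64 - 644773 = -644709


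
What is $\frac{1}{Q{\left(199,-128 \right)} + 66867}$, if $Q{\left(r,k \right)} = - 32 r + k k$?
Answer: $\frac{1}{76883} \approx 1.3007 \cdot 10^{-5}$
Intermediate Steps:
$Q{\left(r,k \right)} = k^{2} - 32 r$ ($Q{\left(r,k \right)} = - 32 r + k^{2} = k^{2} - 32 r$)
$\frac{1}{Q{\left(199,-128 \right)} + 66867} = \frac{1}{\left(\left(-128\right)^{2} - 6368\right) + 66867} = \frac{1}{\left(16384 - 6368\right) + 66867} = \frac{1}{10016 + 66867} = \frac{1}{76883}$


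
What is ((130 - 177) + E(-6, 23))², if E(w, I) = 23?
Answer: 576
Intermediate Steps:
((130 - 177) + E(-6, 23))² = ((130 - 177) + 23)² = (-47 + 23)² = (-24)² = 576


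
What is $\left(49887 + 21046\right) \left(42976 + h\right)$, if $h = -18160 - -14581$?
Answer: $2794547401$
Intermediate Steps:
$h = -3579$ ($h = -18160 + 14581 = -3579$)
$\left(49887 + 21046\right) \left(42976 + h\right) = \left(49887 + 21046\right) \left(42976 - 3579\right) = 70933 \cdot 39397 = 2794547401$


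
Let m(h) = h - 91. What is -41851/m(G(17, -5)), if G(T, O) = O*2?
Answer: 41851/101 ≈ 414.37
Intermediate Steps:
G(T, O) = 2*O
m(h) = -91 + h
-41851/m(G(17, -5)) = -41851/(-91 + 2*(-5)) = -41851/(-91 - 10) = -41851/(-101) = -41851*(-1/101) = 41851/101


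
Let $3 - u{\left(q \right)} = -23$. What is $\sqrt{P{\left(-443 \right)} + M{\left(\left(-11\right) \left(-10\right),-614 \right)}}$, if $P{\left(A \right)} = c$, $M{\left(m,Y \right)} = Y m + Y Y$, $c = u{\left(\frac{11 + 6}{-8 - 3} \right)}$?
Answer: $\sqrt{309482} \approx 556.31$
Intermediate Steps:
$u{\left(q \right)} = 26$ ($u{\left(q \right)} = 3 - -23 = 3 + 23 = 26$)
$c = 26$
$M{\left(m,Y \right)} = Y^{2} + Y m$ ($M{\left(m,Y \right)} = Y m + Y^{2} = Y^{2} + Y m$)
$P{\left(A \right)} = 26$
$\sqrt{P{\left(-443 \right)} + M{\left(\left(-11\right) \left(-10\right),-614 \right)}} = \sqrt{26 - 614 \left(-614 - -110\right)} = \sqrt{26 - 614 \left(-614 + 110\right)} = \sqrt{26 - -309456} = \sqrt{26 + 309456} = \sqrt{309482}$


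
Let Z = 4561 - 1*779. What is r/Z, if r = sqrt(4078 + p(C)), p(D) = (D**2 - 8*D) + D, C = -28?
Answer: 3*sqrt(562)/3782 ≈ 0.018805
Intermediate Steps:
Z = 3782 (Z = 4561 - 779 = 3782)
p(D) = D**2 - 7*D
r = 3*sqrt(562) (r = sqrt(4078 - 28*(-7 - 28)) = sqrt(4078 - 28*(-35)) = sqrt(4078 + 980) = sqrt(5058) = 3*sqrt(562) ≈ 71.120)
r/Z = (3*sqrt(562))/3782 = (3*sqrt(562))*(1/3782) = 3*sqrt(562)/3782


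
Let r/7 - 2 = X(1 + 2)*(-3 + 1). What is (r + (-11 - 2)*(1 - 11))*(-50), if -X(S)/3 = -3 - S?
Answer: 5400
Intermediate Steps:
X(S) = 9 + 3*S (X(S) = -3*(-3 - S) = 9 + 3*S)
r = -238 (r = 14 + 7*((9 + 3*(1 + 2))*(-3 + 1)) = 14 + 7*((9 + 3*3)*(-2)) = 14 + 7*((9 + 9)*(-2)) = 14 + 7*(18*(-2)) = 14 + 7*(-36) = 14 - 252 = -238)
(r + (-11 - 2)*(1 - 11))*(-50) = (-238 + (-11 - 2)*(1 - 11))*(-50) = (-238 - 13*(-10))*(-50) = (-238 + 130)*(-50) = -108*(-50) = 5400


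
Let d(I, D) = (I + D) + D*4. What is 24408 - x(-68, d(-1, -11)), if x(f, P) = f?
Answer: 24476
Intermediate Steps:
d(I, D) = I + 5*D (d(I, D) = (D + I) + 4*D = I + 5*D)
24408 - x(-68, d(-1, -11)) = 24408 - 1*(-68) = 24408 + 68 = 24476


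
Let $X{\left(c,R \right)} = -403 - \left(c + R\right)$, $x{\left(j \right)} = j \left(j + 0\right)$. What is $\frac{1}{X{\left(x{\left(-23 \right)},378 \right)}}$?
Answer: $- \frac{1}{1310} \approx -0.00076336$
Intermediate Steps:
$x{\left(j \right)} = j^{2}$ ($x{\left(j \right)} = j j = j^{2}$)
$X{\left(c,R \right)} = -403 - R - c$ ($X{\left(c,R \right)} = -403 - \left(R + c\right) = -403 - R - c$)
$\frac{1}{X{\left(x{\left(-23 \right)},378 \right)}} = \frac{1}{-403 - 378 - \left(-23\right)^{2}} = \frac{1}{-403 - 378 - 529} = \frac{1}{-1310} = - \frac{1}{1310}$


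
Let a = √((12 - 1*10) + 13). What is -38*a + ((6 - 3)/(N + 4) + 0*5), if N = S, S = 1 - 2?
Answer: 1 - 38*√15 ≈ -146.17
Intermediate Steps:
S = -1
a = √15 (a = √((12 - 10) + 13) = √(2 + 13) = √15 ≈ 3.8730)
N = -1
-38*a + ((6 - 3)/(N + 4) + 0*5) = -38*√15 + ((6 - 3)/(-1 + 4) + 0*5) = -38*√15 + (3/3 + 0) = -38*√15 + (3*(⅓) + 0) = -38*√15 + (1 + 0) = -38*√15 + 1 = 1 - 38*√15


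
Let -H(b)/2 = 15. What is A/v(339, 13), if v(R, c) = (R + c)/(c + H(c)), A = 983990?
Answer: -8363915/176 ≈ -47522.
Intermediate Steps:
H(b) = -30 (H(b) = -2*15 = -30)
v(R, c) = (R + c)/(-30 + c) (v(R, c) = (R + c)/(c - 30) = (R + c)/(-30 + c))
A/v(339, 13) = 983990/(((339 + 13)/(-30 + 13))) = 983990/((352/(-17))) = 983990/((-1/17*352)) = 983990/(-352/17) = 983990*(-17/352) = -8363915/176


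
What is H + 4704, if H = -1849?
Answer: 2855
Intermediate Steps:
H + 4704 = -1849 + 4704 = 2855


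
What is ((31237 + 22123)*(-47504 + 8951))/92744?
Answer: -257148510/11593 ≈ -22181.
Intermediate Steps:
((31237 + 22123)*(-47504 + 8951))/92744 = (53360*(-38553))*(1/92744) = -2057188080*1/92744 = -257148510/11593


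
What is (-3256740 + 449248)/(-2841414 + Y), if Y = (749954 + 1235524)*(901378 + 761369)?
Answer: -701873/825336186663 ≈ -8.5041e-7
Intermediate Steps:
Y = 3301347588066 (Y = 1985478*1662747 = 3301347588066)
(-3256740 + 449248)/(-2841414 + Y) = (-3256740 + 449248)/(-2841414 + 3301347588066) = -2807492/3301344746652 = -2807492*1/3301344746652 = -701873/825336186663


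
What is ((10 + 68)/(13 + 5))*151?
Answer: 1963/3 ≈ 654.33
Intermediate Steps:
((10 + 68)/(13 + 5))*151 = (78/18)*151 = (78*(1/18))*151 = (13/3)*151 = 1963/3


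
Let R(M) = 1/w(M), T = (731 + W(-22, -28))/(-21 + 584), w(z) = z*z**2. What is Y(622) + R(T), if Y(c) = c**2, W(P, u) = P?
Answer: 137885956780383/356400829 ≈ 3.8688e+5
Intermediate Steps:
w(z) = z**3
T = 709/563 (T = (731 - 22)/(-21 + 584) = 709/563 ≈ 1.2593)
R(M) = M**(-3) (R(M) = 1/(M**3) = M**(-3))
Y(622) + R(T) = 622**2 + (709/563)**(-3) = 386884 + 178453547/356400829 = 137885956780383/356400829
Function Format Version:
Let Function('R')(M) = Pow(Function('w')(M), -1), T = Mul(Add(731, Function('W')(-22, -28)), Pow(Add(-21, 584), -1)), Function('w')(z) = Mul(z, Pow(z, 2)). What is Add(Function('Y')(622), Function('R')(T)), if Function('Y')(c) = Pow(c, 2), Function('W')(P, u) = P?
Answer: Rational(137885956780383, 356400829) ≈ 3.8688e+5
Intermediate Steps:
Function('w')(z) = Pow(z, 3)
T = Rational(709, 563) (T = Mul(Add(731, -22), Pow(Add(-21, 584), -1)) = Mul(709, Pow(563, -1)) = Mul(709, Rational(1, 563)) = Rational(709, 563) ≈ 1.2593)
Function('R')(M) = Pow(M, -3) (Function('R')(M) = Pow(Pow(M, 3), -1) = Pow(M, -3))
Add(Function('Y')(622), Function('R')(T)) = Add(Pow(622, 2), Pow(Rational(709, 563), -3)) = Add(386884, Rational(178453547, 356400829)) = Rational(137885956780383, 356400829)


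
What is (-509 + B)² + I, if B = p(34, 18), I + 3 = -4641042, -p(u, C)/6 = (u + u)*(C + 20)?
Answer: 251775124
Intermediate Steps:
p(u, C) = -12*u*(20 + C) (p(u, C) = -6*(u + u)*(C + 20) = -6*2*u*(20 + C) = -12*u*(20 + C))
I = -4641045 (I = -3 - 4641042 = -4641045)
B = -15504 (B = -12*34*(20 + 18) = -12*34*38 = -15504)
(-509 + B)² + I = (-509 - 15504)² - 4641045 = (-16013)² - 4641045 = 256416169 - 4641045 = 251775124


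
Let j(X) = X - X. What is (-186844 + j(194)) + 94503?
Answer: -92341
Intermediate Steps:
j(X) = 0
(-186844 + j(194)) + 94503 = (-186844 + 0) + 94503 = -186844 + 94503 = -92341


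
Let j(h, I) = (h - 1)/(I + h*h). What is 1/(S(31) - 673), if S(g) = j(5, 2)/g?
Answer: -837/563297 ≈ -0.0014859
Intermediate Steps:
j(h, I) = (-1 + h)/(I + h²)
S(g) = 4/(27*g) (S(g) = ((-1 + 5)/(2 + 5²))/g = (4/(2 + 25))/g = (4/27)/g = ((1/27)*4)/g = 4/(27*g))
1/(S(31) - 673) = 1/((4/27)/31 - 673) = 1/((4/27)*(1/31) - 673) = 1/(4/837 - 673) = 1/(-563297/837) = -837/563297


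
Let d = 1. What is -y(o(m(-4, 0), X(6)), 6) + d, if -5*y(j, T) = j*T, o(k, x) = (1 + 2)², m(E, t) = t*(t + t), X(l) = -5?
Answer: 59/5 ≈ 11.800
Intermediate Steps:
m(E, t) = 2*t² (m(E, t) = t*(2*t) = 2*t²)
o(k, x) = 9 (o(k, x) = 3² = 9)
y(j, T) = -T*j/5 (y(j, T) = -j*T/5 = -T*j/5)
-y(o(m(-4, 0), X(6)), 6) + d = -(-1)*6*9/5 + 1 = -1*(-54/5) + 1 = 54/5 + 1 = 59/5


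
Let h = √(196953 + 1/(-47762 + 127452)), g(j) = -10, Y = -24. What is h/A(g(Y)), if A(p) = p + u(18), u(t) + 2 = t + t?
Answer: √1250749258462990/1912560 ≈ 18.491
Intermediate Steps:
u(t) = -2 + 2*t (u(t) = -2 + (t + t) = -2 + 2*t)
A(p) = 34 + p (A(p) = p + (-2 + 2*18) = p + (-2 + 36) = p + 34 = 34 + p)
h = √1250749258462990/79690 (h = √(196953 + 1/79690) = √(15695184571/79690) = √1250749258462990/79690 ≈ 443.79)
h/A(g(Y)) = (√1250749258462990/79690)/(34 - 10) = (√1250749258462990/79690)/24 = (√1250749258462990/79690)*(1/24) = √1250749258462990/1912560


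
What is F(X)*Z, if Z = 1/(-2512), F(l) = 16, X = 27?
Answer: -1/157 ≈ -0.0063694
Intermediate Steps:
Z = -1/2512 ≈ -0.00039809
F(X)*Z = 16*(-1/2512) = -1/157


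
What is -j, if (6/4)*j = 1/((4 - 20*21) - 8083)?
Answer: 2/25497 ≈ 7.8441e-5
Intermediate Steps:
j = -2/25497 (j = 2/(3*((4 - 20*21) - 8083)) = 2/(3*((4 - 420) - 8083)) = 2/(3*(-416 - 8083)) = (⅔)/(-8499) = (⅔)*(-1/8499) = -2/25497 ≈ -7.8441e-5)
-j = -1*(-2/25497) = 2/25497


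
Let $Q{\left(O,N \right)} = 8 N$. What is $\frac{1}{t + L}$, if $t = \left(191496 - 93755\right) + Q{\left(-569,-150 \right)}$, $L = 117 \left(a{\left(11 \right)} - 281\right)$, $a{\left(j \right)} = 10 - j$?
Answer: $\frac{1}{63547} \approx 1.5736 \cdot 10^{-5}$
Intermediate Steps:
$L = -32994$ ($L = 117 \left(\left(10 - 11\right) - 281\right) = 117 \left(-1 - 281\right) = 117 \left(-282\right) = -32994$)
$t = 96541$ ($t = \left(191496 - 93755\right) + 8 \left(-150\right) = 97741 - 1200 = 96541$)
$\frac{1}{t + L} = \frac{1}{96541 - 32994} = \frac{1}{63547}$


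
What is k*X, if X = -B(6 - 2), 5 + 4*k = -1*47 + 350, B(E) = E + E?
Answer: -596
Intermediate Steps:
B(E) = 2*E
k = 149/2 (k = -5/4 + (-1*47 + 350)/4 = -5/4 + (-47 + 350)/4 = -5/4 + (1/4)*303 = -5/4 + 303/4 = 149/2 ≈ 74.500)
X = -8 (X = -2*(6 - 2) = -2*4 = -1*8 = -8)
k*X = (149/2)*(-8) = -596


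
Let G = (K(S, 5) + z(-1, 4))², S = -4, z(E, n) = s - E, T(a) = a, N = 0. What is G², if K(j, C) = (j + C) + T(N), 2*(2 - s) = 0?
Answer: 256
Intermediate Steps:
s = 2 (s = 2 - ½*0 = 2 + 0 = 2)
z(E, n) = 2 - E
K(j, C) = C + j (K(j, C) = (j + C) + 0 = (C + j) + 0 = C + j)
G = 16 (G = ((5 - 4) + (2 - 1*(-1)))² = (1 + (2 + 1))² = (1 + 3)² = 4² = 16)
G² = 16² = 256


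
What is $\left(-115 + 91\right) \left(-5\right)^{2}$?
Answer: $-600$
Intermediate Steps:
$\left(-115 + 91\right) \left(-5\right)^{2} = \left(-24\right) 25 = -600$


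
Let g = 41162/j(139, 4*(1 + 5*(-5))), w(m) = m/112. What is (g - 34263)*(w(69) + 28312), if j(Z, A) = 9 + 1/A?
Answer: -11604737476203/13808 ≈ -8.4044e+8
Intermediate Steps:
w(m) = m/112 (w(m) = m*(1/112) = m/112)
g = 3951552/863 (g = 41162/(9 + 1/(4*(1 + 5*(-5)))) = 41162/(9 + 1/(4*(1 - 25))) = 41162/(9 + 1/(4*(-24))) = 41162/(9 + 1/(-96)) = 41162/(9 - 1/96) = 41162/(863/96) = 41162*(96/863) = 3951552/863 ≈ 4578.9)
(g - 34263)*(w(69) + 28312) = (3951552/863 - 34263)*((1/112)*69 + 28312) = -25617417*(69/112 + 28312)/863 = -25617417/863*3171013/112 = -11604737476203/13808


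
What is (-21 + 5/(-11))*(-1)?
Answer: 236/11 ≈ 21.455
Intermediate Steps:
(-21 + 5/(-11))*(-1) = (-21 + 5*(-1/11))*(-1) = (-21 - 5/11)*(-1) = -236/11*(-1) = 236/11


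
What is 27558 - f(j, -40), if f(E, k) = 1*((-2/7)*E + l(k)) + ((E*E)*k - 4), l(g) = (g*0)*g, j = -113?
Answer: 3768028/7 ≈ 5.3829e+5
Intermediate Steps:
l(g) = 0 (l(g) = 0*g = 0)
f(E, k) = -4 - 2*E/7 + k*E**2 (f(E, k) = 1*((-2/7)*E + 0) + ((E*E)*k - 4) = 1*((-2*1/7)*E + 0) + (E**2*k - 4) = 1*(-2*E/7 + 0) + (k*E**2 - 4) = 1*(-2*E/7) + (-4 + k*E**2) = -2*E/7 + (-4 + k*E**2) = -4 - 2*E/7 + k*E**2)
27558 - f(j, -40) = 27558 - (-4 - 2/7*(-113) - 40*(-113)**2) = 27558 - (-4 + 226/7 - 40*12769) = 27558 - (-4 + 226/7 - 510760) = 27558 - 1*(-3575122/7) = 27558 + 3575122/7 = 3768028/7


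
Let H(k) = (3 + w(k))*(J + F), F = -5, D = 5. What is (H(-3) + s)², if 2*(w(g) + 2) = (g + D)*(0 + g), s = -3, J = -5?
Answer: 289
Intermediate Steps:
w(g) = -2 + g*(5 + g)/2 (w(g) = -2 + ((g + 5)*(0 + g))/2 = -2 + ((5 + g)*g)/2 = -2 + (g*(5 + g))/2 = -2 + g*(5 + g)/2)
H(k) = -10 - 25*k - 5*k² (H(k) = (3 + (-2 + k²/2 + 5*k/2))*(-5 - 5) = (1 + k²/2 + 5*k/2)*(-10) = -10 - 25*k - 5*k²)
(H(-3) + s)² = ((-10 - 25*(-3) - 5*(-3)²) - 3)² = ((-10 + 75 - 5*9) - 3)² = ((-10 + 75 - 45) - 3)² = (20 - 3)² = 17² = 289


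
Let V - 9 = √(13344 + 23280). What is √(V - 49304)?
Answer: √(-49295 + 4*√2289) ≈ 221.59*I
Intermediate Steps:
V = 9 + 4*√2289 (V = 9 + √(13344 + 23280) = 9 + √36624 = 9 + 4*√2289 ≈ 200.37)
√(V - 49304) = √((9 + 4*√2289) - 49304) = √(-49295 + 4*√2289)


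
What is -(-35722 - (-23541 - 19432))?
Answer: -7251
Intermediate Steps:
-(-35722 - (-23541 - 19432)) = -(-35722 - 1*(-42973)) = -(-35722 + 42973) = -1*7251 = -7251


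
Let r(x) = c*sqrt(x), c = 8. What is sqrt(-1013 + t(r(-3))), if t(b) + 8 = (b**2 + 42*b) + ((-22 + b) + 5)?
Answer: sqrt(-1230 + 344*I*sqrt(3)) ≈ 8.2678 + 36.033*I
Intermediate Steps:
r(x) = 8*sqrt(x)
t(b) = -25 + b**2 + 43*b (t(b) = -8 + ((b**2 + 42*b) + ((-22 + b) + 5)) = -8 + ((b**2 + 42*b) + (-17 + b)) = -8 + (-17 + b**2 + 43*b) = -25 + b**2 + 43*b)
sqrt(-1013 + t(r(-3))) = sqrt(-1013 + (-25 + (8*sqrt(-3))**2 + 43*(8*sqrt(-3)))) = sqrt(-1013 + (-25 + (8*(I*sqrt(3)))**2 + 43*(8*(I*sqrt(3))))) = sqrt(-1013 + (-25 + (8*I*sqrt(3))**2 + 43*(8*I*sqrt(3)))) = sqrt(-1013 + (-25 - 192 + 344*I*sqrt(3))) = sqrt(-1013 + (-217 + 344*I*sqrt(3))) = sqrt(-1230 + 344*I*sqrt(3))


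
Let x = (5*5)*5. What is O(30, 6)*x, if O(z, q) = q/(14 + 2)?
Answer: 375/8 ≈ 46.875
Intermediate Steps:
O(z, q) = q/16
x = 125 (x = 25*5 = 125)
O(30, 6)*x = ((1/16)*6)*125 = (3/8)*125 = 375/8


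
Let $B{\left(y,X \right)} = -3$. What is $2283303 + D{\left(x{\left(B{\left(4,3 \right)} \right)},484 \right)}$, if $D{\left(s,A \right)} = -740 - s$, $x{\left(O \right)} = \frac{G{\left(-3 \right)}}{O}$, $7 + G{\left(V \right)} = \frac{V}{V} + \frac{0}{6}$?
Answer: $2282561$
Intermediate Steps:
$G{\left(V \right)} = -6$ ($G{\left(V \right)} = -7 + \left(\frac{V}{V} + \frac{0}{6}\right) = -7 + \left(1 + 0 \cdot \frac{1}{6}\right) = -7 + \left(1 + 0\right) = -7 + 1 = -6$)
$x{\left(O \right)} = - \frac{6}{O}$
$2283303 + D{\left(x{\left(B{\left(4,3 \right)} \right)},484 \right)} = 2283303 - \left(740 - \frac{6}{-3}\right) = 2283303 - \left(740 - -2\right) = 2283303 - 742 = 2282561$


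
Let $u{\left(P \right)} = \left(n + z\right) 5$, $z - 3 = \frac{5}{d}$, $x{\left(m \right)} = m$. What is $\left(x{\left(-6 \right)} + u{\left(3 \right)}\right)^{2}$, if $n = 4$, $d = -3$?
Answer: $\frac{3844}{9} \approx 427.11$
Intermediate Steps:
$z = \frac{4}{3}$ ($z = 3 + \frac{5}{-3} = 3 + 5 \left(- \frac{1}{3}\right) = 3 - \frac{5}{3} = \frac{4}{3} \approx 1.3333$)
$u{\left(P \right)} = \frac{80}{3}$ ($u{\left(P \right)} = \left(4 + \frac{4}{3}\right) 5 = \frac{16}{3} \cdot 5 = \frac{80}{3}$)
$\left(x{\left(-6 \right)} + u{\left(3 \right)}\right)^{2} = \left(-6 + \frac{80}{3}\right)^{2} = \left(\frac{62}{3}\right)^{2} = \frac{3844}{9}$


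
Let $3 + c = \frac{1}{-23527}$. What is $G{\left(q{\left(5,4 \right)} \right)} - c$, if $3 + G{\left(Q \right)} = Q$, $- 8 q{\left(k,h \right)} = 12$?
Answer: $- \frac{70579}{47054} \approx -1.5$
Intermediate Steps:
$q{\left(k,h \right)} = - \frac{3}{2}$ ($q{\left(k,h \right)} = \left(- \frac{1}{8}\right) 12 = - \frac{3}{2}$)
$c = - \frac{70582}{23527}$ ($c = -3 + \frac{1}{-23527} = -3 - \frac{1}{23527} = - \frac{70582}{23527} \approx -3.0$)
$G{\left(Q \right)} = -3 + Q$
$G{\left(q{\left(5,4 \right)} \right)} - c = \left(-3 - \frac{3}{2}\right) - - \frac{70582}{23527} = - \frac{9}{2} + \frac{70582}{23527} = - \frac{70579}{47054}$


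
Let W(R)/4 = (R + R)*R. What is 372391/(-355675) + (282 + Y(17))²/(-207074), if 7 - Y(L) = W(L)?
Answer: -31280056041/1503082550 ≈ -20.811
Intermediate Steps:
W(R) = 8*R² (W(R) = 4*((R + R)*R) = 4*((2*R)*R) = 4*(2*R²) = 8*R²)
Y(L) = 7 - 8*L²
372391/(-355675) + (282 + Y(17))²/(-207074) = 372391/(-355675) + (282 + (7 - 8*17²))²/(-207074) = 372391*(-1/355675) + (282 + (7 - 8*289))²*(-1/207074) = -372391/355675 + (282 + (7 - 2312))²*(-1/207074) = -372391/355675 + (282 - 2305)²*(-1/207074) = -372391/355675 + (-2023)²*(-1/207074) = -372391/355675 + 4092529*(-1/207074) = -372391/355675 - 83521/4226 = -31280056041/1503082550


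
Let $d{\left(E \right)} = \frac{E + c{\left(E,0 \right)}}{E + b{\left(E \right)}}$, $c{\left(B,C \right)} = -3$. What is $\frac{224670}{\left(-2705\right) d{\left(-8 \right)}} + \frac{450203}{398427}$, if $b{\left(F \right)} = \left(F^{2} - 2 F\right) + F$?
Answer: $\frac{1148465962405}{2371039077} \approx 484.37$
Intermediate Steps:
$b{\left(F \right)} = F^{2} - F$
$d{\left(E \right)} = \frac{-3 + E}{E + E \left(-1 + E\right)}$ ($d{\left(E \right)} = \frac{E - 3}{E + E \left(-1 + E\right)} = \frac{-3 + E}{E + E \left(-1 + E\right)}$)
$\frac{224670}{\left(-2705\right) d{\left(-8 \right)}} + \frac{450203}{398427} = \frac{224670}{\left(-2705\right) \frac{-3 - 8}{64}} + \frac{450203}{398427} = \frac{224670}{\left(-2705\right) \frac{1}{64} \left(-11\right)} + 450203 \cdot \frac{1}{398427} = \frac{224670}{\left(-2705\right) \left(- \frac{11}{64}\right)} + \frac{450203}{398427} = \frac{224670}{\frac{29755}{64}} + \frac{450203}{398427} = 224670 \cdot \frac{64}{29755} + \frac{450203}{398427} = \frac{2875776}{5951} + \frac{450203}{398427} = \frac{1148465962405}{2371039077}$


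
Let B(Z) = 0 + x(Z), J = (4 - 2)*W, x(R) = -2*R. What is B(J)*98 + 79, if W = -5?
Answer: 2039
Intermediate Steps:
J = -10 (J = (4 - 2)*(-5) = 2*(-5) = -10)
B(Z) = -2*Z (B(Z) = 0 - 2*Z = -2*Z)
B(J)*98 + 79 = -2*(-10)*98 + 79 = 20*98 + 79 = 1960 + 79 = 2039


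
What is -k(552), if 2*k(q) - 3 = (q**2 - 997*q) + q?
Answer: 245085/2 ≈ 1.2254e+5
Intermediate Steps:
k(q) = 3/2 + q**2/2 - 498*q (k(q) = 3/2 + ((q**2 - 997*q) + q)/2 = 3/2 + (q**2 - 996*q)/2 = 3/2 + (q**2/2 - 498*q) = 3/2 + q**2/2 - 498*q)
-k(552) = -(3/2 + (1/2)*552**2 - 498*552) = -(3/2 + (1/2)*304704 - 274896) = -(3/2 + 152352 - 274896) = -1*(-245085/2) = 245085/2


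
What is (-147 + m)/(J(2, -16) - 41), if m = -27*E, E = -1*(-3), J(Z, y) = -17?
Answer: 114/29 ≈ 3.9310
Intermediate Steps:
E = 3
m = -81 (m = -27*3 = -81)
(-147 + m)/(J(2, -16) - 41) = (-147 - 81)/(-17 - 41) = -228/(-58) = -228*(-1/58) = 114/29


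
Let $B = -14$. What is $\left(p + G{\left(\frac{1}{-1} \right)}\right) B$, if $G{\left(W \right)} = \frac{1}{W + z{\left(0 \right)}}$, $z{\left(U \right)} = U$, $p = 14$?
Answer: $-182$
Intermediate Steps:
$G{\left(W \right)} = \frac{1}{W}$ ($G{\left(W \right)} = \frac{1}{W + 0} = \frac{1}{W}$)
$\left(p + G{\left(\frac{1}{-1} \right)}\right) B = \left(14 + \frac{1}{\frac{1}{-1}}\right) \left(-14\right) = \left(14 + \frac{1}{-1}\right) \left(-14\right) = \left(14 - 1\right) \left(-14\right) = 13 \left(-14\right) = -182$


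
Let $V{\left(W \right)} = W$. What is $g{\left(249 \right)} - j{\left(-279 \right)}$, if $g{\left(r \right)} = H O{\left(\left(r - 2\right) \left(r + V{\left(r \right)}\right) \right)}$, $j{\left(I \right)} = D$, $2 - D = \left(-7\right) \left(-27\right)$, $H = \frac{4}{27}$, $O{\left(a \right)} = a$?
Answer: $\frac{165691}{9} \approx 18410.0$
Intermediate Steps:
$H = \frac{4}{27}$ ($H = 4 \cdot \frac{1}{27} = \frac{4}{27} \approx 0.14815$)
$D = -187$ ($D = 2 - \left(-7\right) \left(-27\right) = 2 - 189 = -187$)
$j{\left(I \right)} = -187$
$g{\left(r \right)} = \frac{8 r \left(-2 + r\right)}{27}$ ($g{\left(r \right)} = \frac{4 \left(r - 2\right) \left(r + r\right)}{27} = \frac{4 \left(-2 + r\right) 2 r}{27} = \frac{4 \cdot 2 r \left(-2 + r\right)}{27} = \frac{8 r \left(-2 + r\right)}{27}$)
$g{\left(249 \right)} - j{\left(-279 \right)} = \frac{8}{27} \cdot 249 \left(-2 + 249\right) - -187 = \frac{8}{27} \cdot 249 \cdot 247 + 187 = \frac{164008}{9} + 187 = \frac{165691}{9}$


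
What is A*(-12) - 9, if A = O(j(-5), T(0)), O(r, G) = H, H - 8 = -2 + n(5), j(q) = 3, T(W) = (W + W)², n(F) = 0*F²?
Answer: -81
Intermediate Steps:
n(F) = 0
T(W) = 4*W² (T(W) = (2*W)² = 4*W²)
H = 6 (H = 8 + (-2 + 0) = 8 - 2 = 6)
O(r, G) = 6
A = 6
A*(-12) - 9 = 6*(-12) - 9 = -72 - 9 = -81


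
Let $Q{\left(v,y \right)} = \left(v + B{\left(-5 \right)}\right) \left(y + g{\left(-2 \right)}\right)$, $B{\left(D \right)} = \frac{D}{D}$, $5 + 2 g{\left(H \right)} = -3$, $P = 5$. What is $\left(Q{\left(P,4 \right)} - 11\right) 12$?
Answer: $-132$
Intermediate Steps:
$g{\left(H \right)} = -4$ ($g{\left(H \right)} = - \frac{5}{2} + \frac{1}{2} \left(-3\right) = - \frac{5}{2} - \frac{3}{2} = -4$)
$B{\left(D \right)} = 1$
$Q{\left(v,y \right)} = \left(1 + v\right) \left(-4 + y\right)$ ($Q{\left(v,y \right)} = \left(v + 1\right) \left(y - 4\right) = \left(1 + v\right) \left(-4 + y\right)$)
$\left(Q{\left(P,4 \right)} - 11\right) 12 = \left(\left(-4 + 4 - 20 + 5 \cdot 4\right) - 11\right) 12 = \left(\left(-4 + 4 - 20 + 20\right) - 11\right) 12 = \left(0 - 11\right) 12 = \left(-11\right) 12 = -132$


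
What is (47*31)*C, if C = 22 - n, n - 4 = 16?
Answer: 2914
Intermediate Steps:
n = 20 (n = 4 + 16 = 20)
C = 2 (C = 22 - 1*20 = 22 - 20 = 2)
(47*31)*C = (47*31)*2 = 1457*2 = 2914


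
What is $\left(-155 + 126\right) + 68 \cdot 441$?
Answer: $29959$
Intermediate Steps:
$\left(-155 + 126\right) + 68 \cdot 441 = -29 + 29988 = 29959$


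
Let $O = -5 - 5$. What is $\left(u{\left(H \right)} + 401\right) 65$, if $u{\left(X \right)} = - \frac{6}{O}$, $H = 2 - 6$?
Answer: $26104$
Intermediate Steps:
$O = -10$
$H = -4$ ($H = 2 - 6 = -4$)
$u{\left(X \right)} = \frac{3}{5}$ ($u{\left(X \right)} = - \frac{6}{-10} = \left(-6\right) \left(- \frac{1}{10}\right) = \frac{3}{5}$)
$\left(u{\left(H \right)} + 401\right) 65 = \left(\frac{3}{5} + 401\right) 65 = \frac{2008}{5} \cdot 65 = 26104$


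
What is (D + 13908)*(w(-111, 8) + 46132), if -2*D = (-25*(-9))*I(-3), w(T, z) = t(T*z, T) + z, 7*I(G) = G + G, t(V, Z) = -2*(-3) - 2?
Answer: 646220352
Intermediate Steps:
t(V, Z) = 4 (t(V, Z) = 6 - 2 = 4)
I(G) = 2*G/7 (I(G) = (G + G)/7 = (2*G)/7 = 2*G/7)
w(T, z) = 4 + z
D = 675/7 (D = -(-25*(-9))*(2/7)*(-3)/2 = -225*(-6)/(2*7) = -½*(-1350/7) = 675/7 ≈ 96.429)
(D + 13908)*(w(-111, 8) + 46132) = (675/7 + 13908)*((4 + 8) + 46132) = 98031*(12 + 46132)/7 = (98031/7)*46144 = 646220352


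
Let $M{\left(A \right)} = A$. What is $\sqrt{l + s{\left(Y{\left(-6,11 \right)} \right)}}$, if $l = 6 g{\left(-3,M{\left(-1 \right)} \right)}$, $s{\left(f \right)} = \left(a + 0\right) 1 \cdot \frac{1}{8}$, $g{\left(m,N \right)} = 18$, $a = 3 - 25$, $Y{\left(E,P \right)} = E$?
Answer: $\frac{\sqrt{421}}{2} \approx 10.259$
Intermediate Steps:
$a = -22$ ($a = 3 - 25 = -22$)
$s{\left(f \right)} = - \frac{11}{4}$ ($s{\left(f \right)} = \left(-22 + 0\right) 1 \cdot \frac{1}{8} = - 22 \cdot 1 \cdot \frac{1}{8} = \left(-22\right) \frac{1}{8} = - \frac{11}{4}$)
$l = 108$ ($l = 6 \cdot 18 = 108$)
$\sqrt{l + s{\left(Y{\left(-6,11 \right)} \right)}} = \sqrt{108 - \frac{11}{4}} = \sqrt{\frac{421}{4}} = \frac{\sqrt{421}}{2}$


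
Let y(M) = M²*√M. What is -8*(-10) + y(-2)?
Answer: 80 + 4*I*√2 ≈ 80.0 + 5.6569*I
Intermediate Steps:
y(M) = M^(5/2)
-8*(-10) + y(-2) = -8*(-10) + (-2)^(5/2) = 80 + 4*I*√2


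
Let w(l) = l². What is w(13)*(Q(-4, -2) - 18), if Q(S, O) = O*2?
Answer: -3718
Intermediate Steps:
Q(S, O) = 2*O
w(13)*(Q(-4, -2) - 18) = 13²*(2*(-2) - 18) = 169*(-4 - 18) = 169*(-22) = -3718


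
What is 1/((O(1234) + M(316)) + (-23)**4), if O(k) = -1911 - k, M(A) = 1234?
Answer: 1/277930 ≈ 3.5980e-6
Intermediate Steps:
1/((O(1234) + M(316)) + (-23)**4) = 1/(((-1911 - 1*1234) + 1234) + (-23)**4) = 1/(((-1911 - 1234) + 1234) + 279841) = 1/((-3145 + 1234) + 279841) = 1/(-1911 + 279841) = 1/277930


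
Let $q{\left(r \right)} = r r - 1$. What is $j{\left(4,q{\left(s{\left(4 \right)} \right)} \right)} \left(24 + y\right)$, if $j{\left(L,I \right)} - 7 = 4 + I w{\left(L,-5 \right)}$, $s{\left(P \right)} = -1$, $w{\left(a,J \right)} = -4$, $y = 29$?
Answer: $583$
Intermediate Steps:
$q{\left(r \right)} = -1 + r^{2}$ ($q{\left(r \right)} = r^{2} - 1 = -1 + r^{2}$)
$j{\left(L,I \right)} = 11 - 4 I$ ($j{\left(L,I \right)} = 7 + \left(4 + I \left(-4\right)\right) = 7 - \left(-4 + 4 I\right) = 11 - 4 I$)
$j{\left(4,q{\left(s{\left(4 \right)} \right)} \right)} \left(24 + y\right) = \left(11 - 4 \left(-1 + \left(-1\right)^{2}\right)\right) \left(24 + 29\right) = \left(11 - 4 \left(-1 + 1\right)\right) 53 = \left(11 - 0\right) 53 = \left(11 + 0\right) 53 = 11 \cdot 53 = 583$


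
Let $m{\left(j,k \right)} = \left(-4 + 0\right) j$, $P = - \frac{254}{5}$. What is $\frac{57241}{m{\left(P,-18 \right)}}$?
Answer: $\frac{286205}{1016} \approx 281.7$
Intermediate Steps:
$P = - \frac{254}{5}$ ($P = \left(-254\right) \frac{1}{5} = - \frac{254}{5} \approx -50.8$)
$m{\left(j,k \right)} = - 4 j$
$\frac{57241}{m{\left(P,-18 \right)}} = \frac{57241}{\left(-4\right) \left(- \frac{254}{5}\right)} = \frac{57241}{\frac{1016}{5}} = 57241 \cdot \frac{5}{1016} = \frac{286205}{1016}$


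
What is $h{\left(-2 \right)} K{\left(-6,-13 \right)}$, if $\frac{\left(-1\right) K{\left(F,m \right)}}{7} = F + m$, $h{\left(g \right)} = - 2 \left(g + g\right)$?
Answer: $1064$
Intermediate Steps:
$h{\left(g \right)} = - 4 g$ ($h{\left(g \right)} = - 2 \cdot 2 g = - 4 g$)
$K{\left(F,m \right)} = - 7 F - 7 m$ ($K{\left(F,m \right)} = - 7 \left(F + m\right) = - 7 F - 7 m$)
$h{\left(-2 \right)} K{\left(-6,-13 \right)} = \left(-4\right) \left(-2\right) \left(\left(-7\right) \left(-6\right) - -91\right) = 8 \left(42 + 91\right) = 8 \cdot 133 = 1064$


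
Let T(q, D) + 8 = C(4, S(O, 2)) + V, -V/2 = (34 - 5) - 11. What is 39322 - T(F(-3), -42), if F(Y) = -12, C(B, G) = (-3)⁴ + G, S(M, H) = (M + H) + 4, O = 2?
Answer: 39277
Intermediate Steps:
S(M, H) = 4 + H + M (S(M, H) = (H + M) + 4 = 4 + H + M)
C(B, G) = 81 + G
V = -36 (V = -2*((34 - 5) - 11) = -2*(29 - 11) = -2*18 = -36)
T(q, D) = 45 (T(q, D) = -8 + ((81 + (4 + 2 + 2)) - 36) = -8 + ((81 + 8) - 36) = -8 + (89 - 36) = -8 + 53 = 45)
39322 - T(F(-3), -42) = 39322 - 1*45 = 39322 - 45 = 39277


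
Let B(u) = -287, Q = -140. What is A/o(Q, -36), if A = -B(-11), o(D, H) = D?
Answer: -41/20 ≈ -2.0500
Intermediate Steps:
A = 287 (A = -1*(-287) = 287)
A/o(Q, -36) = 287/(-140) = 287*(-1/140) = -41/20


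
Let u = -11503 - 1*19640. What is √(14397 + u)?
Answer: I*√16746 ≈ 129.41*I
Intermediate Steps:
u = -31143 (u = -11503 - 19640 = -31143)
√(14397 + u) = √(14397 - 31143) = √(-16746) = I*√16746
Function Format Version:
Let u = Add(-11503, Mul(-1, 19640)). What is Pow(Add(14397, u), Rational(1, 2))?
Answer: Mul(I, Pow(16746, Rational(1, 2))) ≈ Mul(129.41, I)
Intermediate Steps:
u = -31143 (u = Add(-11503, -19640) = -31143)
Pow(Add(14397, u), Rational(1, 2)) = Pow(Add(14397, -31143), Rational(1, 2)) = Pow(-16746, Rational(1, 2)) = Mul(I, Pow(16746, Rational(1, 2)))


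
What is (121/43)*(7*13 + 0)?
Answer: 11011/43 ≈ 256.07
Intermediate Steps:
(121/43)*(7*13 + 0) = (121*(1/43))*(91 + 0) = (121/43)*91 = 11011/43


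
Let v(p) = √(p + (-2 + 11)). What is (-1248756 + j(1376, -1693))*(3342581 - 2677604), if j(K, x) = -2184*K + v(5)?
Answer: -2828772259380 + 664977*√14 ≈ -2.8288e+12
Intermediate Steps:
v(p) = √(9 + p) (v(p) = √(p + 9) = √(9 + p))
j(K, x) = √14 - 2184*K (j(K, x) = -2184*K + √(9 + 5) = -2184*K + √14 = √14 - 2184*K)
(-1248756 + j(1376, -1693))*(3342581 - 2677604) = (-1248756 + (√14 - 2184*1376))*(3342581 - 2677604) = (-1248756 + (√14 - 3005184))*664977 = (-1248756 + (-3005184 + √14))*664977 = (-4253940 + √14)*664977 = -2828772259380 + 664977*√14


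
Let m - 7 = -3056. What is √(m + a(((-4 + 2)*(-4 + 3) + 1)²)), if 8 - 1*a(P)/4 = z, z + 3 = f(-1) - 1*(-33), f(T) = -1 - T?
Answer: I*√3137 ≈ 56.009*I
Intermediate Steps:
m = -3049 (m = 7 - 3056 = -3049)
z = 30 (z = -3 + ((-1 - 1*(-1)) - 1*(-33)) = -3 + ((-1 + 1) + 33) = -3 + (0 + 33) = -3 + 33 = 30)
a(P) = -88 (a(P) = 32 - 4*30 = 32 - 120 = -88)
√(m + a(((-4 + 2)*(-4 + 3) + 1)²)) = √(-3049 - 88) = √(-3137) = I*√3137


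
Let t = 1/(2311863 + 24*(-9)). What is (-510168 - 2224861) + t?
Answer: -6322421582762/2311647 ≈ -2.7350e+6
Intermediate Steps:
t = 1/2311647 (t = 1/(2311863 - 216) = 1/2311647 ≈ 4.3259e-7)
(-510168 - 2224861) + t = (-510168 - 2224861) + 1/2311647 = -2735029 + 1/2311647 = -6322421582762/2311647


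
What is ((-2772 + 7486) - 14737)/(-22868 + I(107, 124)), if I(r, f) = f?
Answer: 10023/22744 ≈ 0.44069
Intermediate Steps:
((-2772 + 7486) - 14737)/(-22868 + I(107, 124)) = ((-2772 + 7486) - 14737)/(-22868 + 124) = (4714 - 14737)/(-22744) = -10023*(-1/22744) = 10023/22744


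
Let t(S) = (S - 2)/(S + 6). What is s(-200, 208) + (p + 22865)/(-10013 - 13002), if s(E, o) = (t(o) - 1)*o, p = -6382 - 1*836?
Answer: -20822709/2462605 ≈ -8.4556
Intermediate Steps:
p = -7218 (p = -6382 - 836 = -7218)
t(S) = (-2 + S)/(6 + S)
s(E, o) = o*(-1 + (-2 + o)/(6 + o)) (s(E, o) = ((-2 + o)/(6 + o) - 1)*o = (-1 + (-2 + o)/(6 + o))*o = o*(-1 + (-2 + o)/(6 + o)))
s(-200, 208) + (p + 22865)/(-10013 - 13002) = -8*208/(6 + 208) + (-7218 + 22865)/(-10013 - 13002) = -8*208/214 + 15647/(-23015) = -8*208*1/214 + 15647*(-1/23015) = -832/107 - 15647/23015 = -20822709/2462605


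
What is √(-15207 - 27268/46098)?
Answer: I*√897681148897/7683 ≈ 123.32*I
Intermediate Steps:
√(-15207 - 27268/46098) = √(-15207 - 27268*1/46098) = √(-15207 - 13634/23049) = √(-350519777/23049) = I*√897681148897/7683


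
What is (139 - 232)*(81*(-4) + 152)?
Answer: 15996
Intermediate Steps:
(139 - 232)*(81*(-4) + 152) = -93*(-324 + 152) = -93*(-172) = 15996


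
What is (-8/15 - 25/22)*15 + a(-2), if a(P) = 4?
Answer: -463/22 ≈ -21.045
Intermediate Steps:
(-8/15 - 25/22)*15 + a(-2) = (-8/15 - 25/22)*15 + 4 = -551/330*15 + 4 = -551/22 + 4 = -463/22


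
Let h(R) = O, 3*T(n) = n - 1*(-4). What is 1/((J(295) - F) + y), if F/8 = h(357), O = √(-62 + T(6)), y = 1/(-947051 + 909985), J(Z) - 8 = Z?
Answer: 1248864404406/393881359284011 + 43964427392*I*√33/393881359284011 ≈ 0.0031707 + 0.0006412*I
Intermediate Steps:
J(Z) = 8 + Z
y = -1/37066 (y = 1/(-37066) = -1/37066 ≈ -2.6979e-5)
T(n) = 4/3 + n/3 (T(n) = (n - 1*(-4))/3 = (n + 4)/3 = (4 + n)/3 = 4/3 + n/3)
O = 4*I*√33/3 (O = √(-62 + (4/3 + (⅓)*6)) = √(-62 + (4/3 + 2)) = √(-62 + 10/3) = √(-176/3) = 4*I*√33/3 ≈ 7.6594*I)
h(R) = 4*I*√33/3
F = 32*I*√33/3 (F = 8*(4*I*√33/3) = 32*I*√33/3 ≈ 61.275*I)
1/((J(295) - F) + y) = 1/(((8 + 295) - 32*I*√33/3) - 1/37066) = 1/((303 - 32*I*√33/3) - 1/37066) = 1/(11230997/37066 - 32*I*√33/3)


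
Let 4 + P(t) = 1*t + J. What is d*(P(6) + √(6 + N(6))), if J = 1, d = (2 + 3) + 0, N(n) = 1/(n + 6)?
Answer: 15 + 5*√219/6 ≈ 27.332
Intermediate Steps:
N(n) = 1/(6 + n)
d = 5 (d = 5 + 0 = 5)
P(t) = -3 + t (P(t) = -4 + (1*t + 1) = -4 + (t + 1) = -4 + (1 + t) = -3 + t)
d*(P(6) + √(6 + N(6))) = 5*((-3 + 6) + √(6 + 1/(6 + 6))) = 5*(3 + √(6 + 1/12)) = 5*(3 + √(73/12)) = 5*(3 + √219/6) = 15 + 5*√219/6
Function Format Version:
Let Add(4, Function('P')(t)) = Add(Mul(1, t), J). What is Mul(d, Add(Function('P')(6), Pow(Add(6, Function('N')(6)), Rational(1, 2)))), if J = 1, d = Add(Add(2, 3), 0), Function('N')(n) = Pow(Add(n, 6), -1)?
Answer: Add(15, Mul(Rational(5, 6), Pow(219, Rational(1, 2)))) ≈ 27.332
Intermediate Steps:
Function('N')(n) = Pow(Add(6, n), -1)
d = 5 (d = Add(5, 0) = 5)
Function('P')(t) = Add(-3, t) (Function('P')(t) = Add(-4, Add(Mul(1, t), 1)) = Add(-4, Add(t, 1)) = Add(-4, Add(1, t)) = Add(-3, t))
Mul(d, Add(Function('P')(6), Pow(Add(6, Function('N')(6)), Rational(1, 2)))) = Mul(5, Add(Add(-3, 6), Pow(Add(6, Pow(Add(6, 6), -1)), Rational(1, 2)))) = Mul(5, Add(3, Pow(Add(6, Pow(12, -1)), Rational(1, 2)))) = Mul(5, Add(3, Pow(Add(6, Rational(1, 12)), Rational(1, 2)))) = Mul(5, Add(3, Pow(Rational(73, 12), Rational(1, 2)))) = Mul(5, Add(3, Mul(Rational(1, 6), Pow(219, Rational(1, 2))))) = Add(15, Mul(Rational(5, 6), Pow(219, Rational(1, 2))))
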